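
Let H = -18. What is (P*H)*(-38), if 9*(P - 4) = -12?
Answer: 1824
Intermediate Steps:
P = 8/3 (P = 4 + (1/9)*(-12) = 4 - 4/3 = 8/3 ≈ 2.6667)
(P*H)*(-38) = ((8/3)*(-18))*(-38) = -48*(-38) = 1824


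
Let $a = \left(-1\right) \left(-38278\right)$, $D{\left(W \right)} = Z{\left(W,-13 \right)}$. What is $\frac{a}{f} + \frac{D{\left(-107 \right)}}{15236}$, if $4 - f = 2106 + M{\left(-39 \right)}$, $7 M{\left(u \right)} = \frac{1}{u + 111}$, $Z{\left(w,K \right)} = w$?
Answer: $- \frac{22619075015}{1241627348} \approx -18.217$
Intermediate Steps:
$D{\left(W \right)} = W$
$M{\left(u \right)} = \frac{1}{7 \left(111 + u\right)}$ ($M{\left(u \right)} = \frac{1}{7 \left(u + 111\right)} = \frac{1}{7 \left(111 + u\right)}$)
$a = 38278$
$f = - \frac{1059409}{504}$ ($f = 4 - \left(2106 + \frac{1}{7 \left(111 - 39\right)}\right) = 4 - \left(2106 + \frac{1}{7 \cdot 72}\right) = 4 - \left(2106 + \frac{1}{7} \cdot \frac{1}{72}\right) = 4 - \left(2106 + \frac{1}{504}\right) = 4 - \frac{1061425}{504} = - \frac{1059409}{504} \approx -2102.0$)
$\frac{a}{f} + \frac{D{\left(-107 \right)}}{15236} = \frac{38278}{- \frac{1059409}{504}} - \frac{107}{15236} = 38278 \left(- \frac{504}{1059409}\right) - \frac{107}{15236} = - \frac{19292112}{1059409} - \frac{107}{15236} = - \frac{22619075015}{1241627348}$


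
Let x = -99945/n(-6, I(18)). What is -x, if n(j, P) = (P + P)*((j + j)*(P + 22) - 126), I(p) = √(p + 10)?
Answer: 11105/2742 - 721825*√7/76776 ≈ -20.825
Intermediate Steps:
I(p) = √(10 + p)
n(j, P) = 2*P*(-126 + 2*j*(22 + P)) (n(j, P) = (2*P)*((2*j)*(22 + P) - 126) = (2*P)*(2*j*(22 + P) - 126) = (2*P)*(-126 + 2*j*(22 + P)) = 2*P*(-126 + 2*j*(22 + P)))
x = -99945*√7/(56*(-195 - 12*√7)) (x = -99945*1/(4*√(10 + 18)*(-63 + 22*(-6) + √(10 + 18)*(-6))) = -99945*√7/(56*(-63 - 132 + √28*(-6))) = -99945*√7/(56*(-63 - 132 + (2*√7)*(-6))) = -99945*√7/(56*(-63 - 132 - 12*√7)) = -99945*√7/(56*(-195 - 12*√7)) ≈ 20.825)
-x = -(-11105/2742 + 721825*√7/76776) = 11105/2742 - 721825*√7/76776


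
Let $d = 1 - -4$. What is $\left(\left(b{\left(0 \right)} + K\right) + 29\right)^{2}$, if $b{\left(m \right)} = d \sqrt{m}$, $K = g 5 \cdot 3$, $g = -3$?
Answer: $256$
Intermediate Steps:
$d = 5$ ($d = 1 + 4 = 5$)
$K = -45$ ($K = \left(-3\right) 5 \cdot 3 = \left(-15\right) 3 = -45$)
$b{\left(m \right)} = 5 \sqrt{m}$
$\left(\left(b{\left(0 \right)} + K\right) + 29\right)^{2} = \left(\left(5 \sqrt{0} - 45\right) + 29\right)^{2} = \left(\left(5 \cdot 0 - 45\right) + 29\right)^{2} = \left(\left(0 - 45\right) + 29\right)^{2} = \left(-45 + 29\right)^{2} = \left(-16\right)^{2} = 256$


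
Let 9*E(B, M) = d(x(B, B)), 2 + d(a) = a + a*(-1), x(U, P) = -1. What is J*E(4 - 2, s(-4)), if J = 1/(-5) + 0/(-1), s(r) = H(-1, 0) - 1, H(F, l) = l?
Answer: 2/45 ≈ 0.044444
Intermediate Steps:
d(a) = -2 (d(a) = -2 + (a + a*(-1)) = -2 + (a - a) = -2 + 0 = -2)
s(r) = -1 (s(r) = 0 - 1 = -1)
E(B, M) = -2/9 (E(B, M) = (⅑)*(-2) = -2/9)
J = -⅕ (J = 1*(-⅕) + 0*(-1) = -⅕ + 0 = -⅕ ≈ -0.20000)
J*E(4 - 2, s(-4)) = -⅕*(-2/9) = 2/45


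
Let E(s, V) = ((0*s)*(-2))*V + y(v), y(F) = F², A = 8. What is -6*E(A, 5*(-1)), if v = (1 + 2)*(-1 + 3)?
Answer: -216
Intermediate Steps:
v = 6 (v = 3*2 = 6)
E(s, V) = 36 (E(s, V) = ((0*s)*(-2))*V + 6² = (0*(-2))*V + 36 = 0*V + 36 = 0 + 36 = 36)
-6*E(A, 5*(-1)) = -6*36 = -216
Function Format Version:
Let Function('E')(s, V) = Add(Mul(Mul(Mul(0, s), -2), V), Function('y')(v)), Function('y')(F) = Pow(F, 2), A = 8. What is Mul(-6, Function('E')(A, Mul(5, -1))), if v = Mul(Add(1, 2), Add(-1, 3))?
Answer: -216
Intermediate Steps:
v = 6 (v = Mul(3, 2) = 6)
Function('E')(s, V) = 36 (Function('E')(s, V) = Add(Mul(Mul(Mul(0, s), -2), V), Pow(6, 2)) = Add(Mul(Mul(0, -2), V), 36) = Add(Mul(0, V), 36) = Add(0, 36) = 36)
Mul(-6, Function('E')(A, Mul(5, -1))) = Mul(-6, 36) = -216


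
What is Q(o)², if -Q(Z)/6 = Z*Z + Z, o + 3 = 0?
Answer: 1296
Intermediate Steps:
o = -3 (o = -3 + 0 = -3)
Q(Z) = -6*Z - 6*Z² (Q(Z) = -6*(Z*Z + Z) = -6*(Z² + Z) = -6*(Z + Z²) = -6*Z - 6*Z²)
Q(o)² = (-6*(-3)*(1 - 3))² = (-6*(-3)*(-2))² = (-36)² = 1296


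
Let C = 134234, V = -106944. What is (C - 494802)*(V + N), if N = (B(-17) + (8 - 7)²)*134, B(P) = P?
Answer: 39333641984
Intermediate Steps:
N = -2144 (N = (-17 + (8 - 7)²)*134 = (-17 + 1²)*134 = (-17 + 1)*134 = -16*134 = -2144)
(C - 494802)*(V + N) = (134234 - 494802)*(-106944 - 2144) = -360568*(-109088) = 39333641984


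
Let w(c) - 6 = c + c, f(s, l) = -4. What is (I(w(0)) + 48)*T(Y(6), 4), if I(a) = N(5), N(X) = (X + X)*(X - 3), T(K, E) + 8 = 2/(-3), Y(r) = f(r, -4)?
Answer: -1768/3 ≈ -589.33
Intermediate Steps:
Y(r) = -4
T(K, E) = -26/3 (T(K, E) = -8 + 2/(-3) = -8 + 2*(-1/3) = -8 - 2/3 = -26/3)
w(c) = 6 + 2*c (w(c) = 6 + (c + c) = 6 + 2*c)
N(X) = 2*X*(-3 + X) (N(X) = (2*X)*(-3 + X) = 2*X*(-3 + X))
I(a) = 20 (I(a) = 2*5*(-3 + 5) = 2*5*2 = 20)
(I(w(0)) + 48)*T(Y(6), 4) = (20 + 48)*(-26/3) = 68*(-26/3) = -1768/3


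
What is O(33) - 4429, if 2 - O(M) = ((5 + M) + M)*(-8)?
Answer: -3859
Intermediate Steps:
O(M) = 42 + 16*M (O(M) = 2 - ((5 + M) + M)*(-8) = 2 - (5 + 2*M)*(-8) = 2 - (-40 - 16*M) = 2 + (40 + 16*M) = 42 + 16*M)
O(33) - 4429 = (42 + 16*33) - 4429 = (42 + 528) - 4429 = 570 - 4429 = -3859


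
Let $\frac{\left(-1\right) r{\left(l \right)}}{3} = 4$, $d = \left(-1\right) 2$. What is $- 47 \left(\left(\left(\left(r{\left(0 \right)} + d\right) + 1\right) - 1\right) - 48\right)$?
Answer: $2914$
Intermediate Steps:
$d = -2$
$r{\left(l \right)} = -12$ ($r{\left(l \right)} = \left(-3\right) 4 = -12$)
$- 47 \left(\left(\left(\left(r{\left(0 \right)} + d\right) + 1\right) - 1\right) - 48\right) = - 47 \left(\left(\left(\left(-12 - 2\right) + 1\right) - 1\right) - 48\right) = - 47 \left(\left(\left(-14 + 1\right) - 1\right) - 48\right) = - 47 \left(\left(-13 - 1\right) - 48\right) = - 47 \left(-14 - 48\right) = \left(-47\right) \left(-62\right) = 2914$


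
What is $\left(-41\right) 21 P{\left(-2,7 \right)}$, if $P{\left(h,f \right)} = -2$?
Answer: $1722$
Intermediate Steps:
$\left(-41\right) 21 P{\left(-2,7 \right)} = \left(-41\right) 21 \left(-2\right) = \left(-861\right) \left(-2\right) = 1722$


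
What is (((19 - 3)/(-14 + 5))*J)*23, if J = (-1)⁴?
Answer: -368/9 ≈ -40.889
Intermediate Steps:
J = 1
(((19 - 3)/(-14 + 5))*J)*23 = (((19 - 3)/(-14 + 5))*1)*23 = ((16/(-9))*1)*23 = ((16*(-⅑))*1)*23 = -16/9*1*23 = -16/9*23 = -368/9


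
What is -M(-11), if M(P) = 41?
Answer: -41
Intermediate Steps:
-M(-11) = -1*41 = -41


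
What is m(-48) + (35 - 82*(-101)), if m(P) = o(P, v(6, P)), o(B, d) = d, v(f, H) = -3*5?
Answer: 8302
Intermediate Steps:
v(f, H) = -15
m(P) = -15
m(-48) + (35 - 82*(-101)) = -15 + (35 - 82*(-101)) = -15 + (35 + 8282) = -15 + 8317 = 8302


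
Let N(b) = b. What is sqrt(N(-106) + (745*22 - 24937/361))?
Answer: sqrt(5853587)/19 ≈ 127.34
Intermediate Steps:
sqrt(N(-106) + (745*22 - 24937/361)) = sqrt(-106 + (745*22 - 24937/361)) = sqrt(-106 + (16390 - 24937/361)) = sqrt(-106 + 5891853/361) = sqrt(5853587/361) = sqrt(5853587)/19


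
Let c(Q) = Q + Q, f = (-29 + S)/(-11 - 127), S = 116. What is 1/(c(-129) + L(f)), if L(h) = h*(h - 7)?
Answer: -2116/535749 ≈ -0.0039496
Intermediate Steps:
f = -29/46 (f = (-29 + 116)/(-11 - 127) = 87/(-138) = 87*(-1/138) = -29/46 ≈ -0.63043)
L(h) = h*(-7 + h)
c(Q) = 2*Q
1/(c(-129) + L(f)) = 1/(2*(-129) - 29*(-7 - 29/46)/46) = 1/(-258 - 29/46*(-351/46)) = 1/(-258 + 10179/2116) = 1/(-535749/2116) = -2116/535749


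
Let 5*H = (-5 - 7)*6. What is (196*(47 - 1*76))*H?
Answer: 409248/5 ≈ 81850.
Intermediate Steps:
H = -72/5 (H = ((-5 - 7)*6)/5 = (-12*6)/5 = (⅕)*(-72) = -72/5 ≈ -14.400)
(196*(47 - 1*76))*H = (196*(47 - 1*76))*(-72/5) = (196*(47 - 76))*(-72/5) = (196*(-29))*(-72/5) = -5684*(-72/5) = 409248/5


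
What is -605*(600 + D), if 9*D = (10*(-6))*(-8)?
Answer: -1185800/3 ≈ -3.9527e+5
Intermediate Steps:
D = 160/3 (D = ((10*(-6))*(-8))/9 = (-60*(-8))/9 = (⅑)*480 = 160/3 ≈ 53.333)
-605*(600 + D) = -605*(600 + 160/3) = -605*1960/3 = -1185800/3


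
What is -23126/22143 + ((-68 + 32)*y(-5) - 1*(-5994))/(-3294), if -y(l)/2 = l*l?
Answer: -25173/7381 ≈ -3.4105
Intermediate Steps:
y(l) = -2*l**2 (y(l) = -2*l*l = -2*l**2)
-23126/22143 + ((-68 + 32)*y(-5) - 1*(-5994))/(-3294) = -23126/22143 + ((-68 + 32)*(-2*(-5)**2) - 1*(-5994))/(-3294) = -23126*1/22143 + (-(-72)*25 + 5994)*(-1/3294) = -23126/22143 + (-36*(-50) + 5994)*(-1/3294) = -23126/22143 + (1800 + 5994)*(-1/3294) = -23126/22143 + 7794*(-1/3294) = -23126/22143 - 433/183 = -25173/7381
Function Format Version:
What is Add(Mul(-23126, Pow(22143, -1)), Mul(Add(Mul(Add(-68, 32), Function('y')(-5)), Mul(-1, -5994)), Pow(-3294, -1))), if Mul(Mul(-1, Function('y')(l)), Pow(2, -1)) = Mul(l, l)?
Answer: Rational(-25173, 7381) ≈ -3.4105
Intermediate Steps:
Function('y')(l) = Mul(-2, Pow(l, 2)) (Function('y')(l) = Mul(-2, Mul(l, l)) = Mul(-2, Pow(l, 2)))
Add(Mul(-23126, Pow(22143, -1)), Mul(Add(Mul(Add(-68, 32), Function('y')(-5)), Mul(-1, -5994)), Pow(-3294, -1))) = Add(Mul(-23126, Pow(22143, -1)), Mul(Add(Mul(Add(-68, 32), Mul(-2, Pow(-5, 2))), Mul(-1, -5994)), Pow(-3294, -1))) = Add(Mul(-23126, Rational(1, 22143)), Mul(Add(Mul(-36, Mul(-2, 25)), 5994), Rational(-1, 3294))) = Add(Rational(-23126, 22143), Mul(Add(Mul(-36, -50), 5994), Rational(-1, 3294))) = Add(Rational(-23126, 22143), Mul(Add(1800, 5994), Rational(-1, 3294))) = Add(Rational(-23126, 22143), Mul(7794, Rational(-1, 3294))) = Add(Rational(-23126, 22143), Rational(-433, 183)) = Rational(-25173, 7381)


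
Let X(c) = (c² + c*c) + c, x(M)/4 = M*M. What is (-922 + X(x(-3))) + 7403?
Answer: 9109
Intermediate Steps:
x(M) = 4*M² (x(M) = 4*(M*M) = 4*M²)
X(c) = c + 2*c² (X(c) = (c² + c²) + c = 2*c² + c = c + 2*c²)
(-922 + X(x(-3))) + 7403 = (-922 + (4*(-3)²)*(1 + 2*(4*(-3)²))) + 7403 = (-922 + (4*9)*(1 + 2*(4*9))) + 7403 = (-922 + 36*(1 + 2*36)) + 7403 = (-922 + 36*(1 + 72)) + 7403 = (-922 + 36*73) + 7403 = (-922 + 2628) + 7403 = 1706 + 7403 = 9109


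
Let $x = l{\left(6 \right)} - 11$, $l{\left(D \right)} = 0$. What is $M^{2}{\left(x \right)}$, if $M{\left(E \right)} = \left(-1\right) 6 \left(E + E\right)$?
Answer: $17424$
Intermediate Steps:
$x = -11$ ($x = 0 - 11 = -11$)
$M{\left(E \right)} = - 12 E$ ($M{\left(E \right)} = - 6 \cdot 2 E = - 12 E$)
$M^{2}{\left(x \right)} = \left(\left(-12\right) \left(-11\right)\right)^{2} = 132^{2} = 17424$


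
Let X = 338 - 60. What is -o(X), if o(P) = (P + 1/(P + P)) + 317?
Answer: -330821/556 ≈ -595.00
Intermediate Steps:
X = 278
o(P) = 317 + P + 1/(2*P) (o(P) = (P + 1/(2*P)) + 317 = 317 + P + 1/(2*P))
-o(X) = -(317 + 278 + (1/2)/278) = -(317 + 278 + (1/2)*(1/278)) = -(317 + 278 + 1/556) = -1*330821/556 = -330821/556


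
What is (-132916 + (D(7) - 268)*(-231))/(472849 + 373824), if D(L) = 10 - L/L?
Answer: -73087/846673 ≈ -0.086323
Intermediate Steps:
D(L) = 9 (D(L) = 10 - 1*1 = 10 - 1 = 9)
(-132916 + (D(7) - 268)*(-231))/(472849 + 373824) = (-132916 + (9 - 268)*(-231))/(472849 + 373824) = (-132916 - 259*(-231))/846673 = (-132916 + 59829)*(1/846673) = -73087*1/846673 = -73087/846673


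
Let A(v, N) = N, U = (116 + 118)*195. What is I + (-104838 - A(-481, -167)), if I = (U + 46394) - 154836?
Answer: -167483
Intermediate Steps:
U = 45630 (U = 234*195 = 45630)
I = -62812 (I = (45630 + 46394) - 154836 = 92024 - 154836 = -62812)
I + (-104838 - A(-481, -167)) = -62812 + (-104838 - 1*(-167)) = -62812 + (-104838 + 167) = -62812 - 104671 = -167483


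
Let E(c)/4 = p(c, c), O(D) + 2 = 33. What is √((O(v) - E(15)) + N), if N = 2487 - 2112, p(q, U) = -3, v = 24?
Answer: √418 ≈ 20.445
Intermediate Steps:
O(D) = 31 (O(D) = -2 + 33 = 31)
E(c) = -12 (E(c) = 4*(-3) = -12)
N = 375
√((O(v) - E(15)) + N) = √((31 - 1*(-12)) + 375) = √((31 + 12) + 375) = √(43 + 375) = √418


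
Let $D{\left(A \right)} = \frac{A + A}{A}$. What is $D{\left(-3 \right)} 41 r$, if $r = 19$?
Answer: $1558$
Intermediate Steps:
$D{\left(A \right)} = 2$ ($D{\left(A \right)} = \frac{2 A}{A} = 2$)
$D{\left(-3 \right)} 41 r = 2 \cdot 41 \cdot 19 = 82 \cdot 19 = 1558$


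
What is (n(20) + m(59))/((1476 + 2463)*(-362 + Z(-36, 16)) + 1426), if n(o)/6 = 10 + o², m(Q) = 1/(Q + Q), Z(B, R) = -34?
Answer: -290281/183893324 ≈ -0.0015785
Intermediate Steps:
m(Q) = 1/(2*Q)
n(o) = 60 + 6*o² (n(o) = 6*(10 + o²) = 60 + 6*o²)
(n(20) + m(59))/((1476 + 2463)*(-362 + Z(-36, 16)) + 1426) = ((60 + 6*20²) + (½)/59)/((1476 + 2463)*(-362 - 34) + 1426) = ((60 + 6*400) + (½)*(1/59))/(3939*(-396) + 1426) = ((60 + 2400) + 1/118)/(-1559844 + 1426) = (2460 + 1/118)/(-1558418) = (290281/118)*(-1/1558418) = -290281/183893324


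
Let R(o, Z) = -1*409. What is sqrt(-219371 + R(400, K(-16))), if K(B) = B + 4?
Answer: 6*I*sqrt(6105) ≈ 468.81*I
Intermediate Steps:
K(B) = 4 + B
R(o, Z) = -409
sqrt(-219371 + R(400, K(-16))) = sqrt(-219371 - 409) = sqrt(-219780) = 6*I*sqrt(6105)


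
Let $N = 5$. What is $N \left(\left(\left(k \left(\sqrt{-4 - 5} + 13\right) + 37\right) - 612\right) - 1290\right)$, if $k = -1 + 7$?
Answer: $-8935 + 90 i \approx -8935.0 + 90.0 i$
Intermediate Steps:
$k = 6$
$N \left(\left(\left(k \left(\sqrt{-4 - 5} + 13\right) + 37\right) - 612\right) - 1290\right) = 5 \left(\left(\left(6 \left(\sqrt{-4 - 5} + 13\right) + 37\right) - 612\right) - 1290\right) = 5 \left(\left(\left(6 \left(\sqrt{-9} + 13\right) + 37\right) - 612\right) - 1290\right) = 5 \left(\left(\left(6 \left(3 i + 13\right) + 37\right) - 612\right) - 1290\right) = 5 \left(\left(\left(6 \left(13 + 3 i\right) + 37\right) - 612\right) - 1290\right) = 5 \left(\left(\left(\left(78 + 18 i\right) + 37\right) - 612\right) - 1290\right) = 5 \left(\left(\left(115 + 18 i\right) - 612\right) - 1290\right) = 5 \left(\left(-497 + 18 i\right) - 1290\right) = 5 \left(-1787 + 18 i\right) = -8935 + 90 i$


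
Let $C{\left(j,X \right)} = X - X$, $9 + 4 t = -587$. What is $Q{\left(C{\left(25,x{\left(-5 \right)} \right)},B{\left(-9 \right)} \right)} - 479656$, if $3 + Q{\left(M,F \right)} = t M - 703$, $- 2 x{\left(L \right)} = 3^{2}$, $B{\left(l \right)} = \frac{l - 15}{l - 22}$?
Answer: $-480362$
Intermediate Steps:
$B{\left(l \right)} = \frac{-15 + l}{-22 + l}$
$t = -149$ ($t = - \frac{9}{4} + \frac{1}{4} \left(-587\right) = - \frac{9}{4} - \frac{587}{4} = -149$)
$x{\left(L \right)} = - \frac{9}{2}$ ($x{\left(L \right)} = - \frac{3^{2}}{2} = \left(- \frac{1}{2}\right) 9 = - \frac{9}{2}$)
$C{\left(j,X \right)} = 0$
$Q{\left(M,F \right)} = -706 - 149 M$ ($Q{\left(M,F \right)} = -3 - \left(703 + 149 M\right) = -706 - 149 M$)
$Q{\left(C{\left(25,x{\left(-5 \right)} \right)},B{\left(-9 \right)} \right)} - 479656 = \left(-706 - 0\right) - 479656 = \left(-706 + 0\right) - 479656 = -706 - 479656 = -480362$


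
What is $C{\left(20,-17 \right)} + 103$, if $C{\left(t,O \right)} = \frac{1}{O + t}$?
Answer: $\frac{310}{3} \approx 103.33$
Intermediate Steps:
$C{\left(20,-17 \right)} + 103 = \frac{1}{-17 + 20} + 103 = \frac{1}{3} + 103 = \frac{310}{3}$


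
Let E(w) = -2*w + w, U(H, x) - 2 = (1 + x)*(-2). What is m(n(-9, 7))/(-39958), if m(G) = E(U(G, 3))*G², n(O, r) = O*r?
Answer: -11907/19979 ≈ -0.59598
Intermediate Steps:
U(H, x) = -2*x (U(H, x) = 2 + (1 + x)*(-2) = 2 + (-2 - 2*x) = -2*x)
E(w) = -w
m(G) = 6*G² (m(G) = (-(-2)*3)*G² = (-1*(-6))*G² = 6*G²)
m(n(-9, 7))/(-39958) = (6*(-9*7)²)/(-39958) = (6*(-63)²)*(-1/39958) = (6*3969)*(-1/39958) = 23814*(-1/39958) = -11907/19979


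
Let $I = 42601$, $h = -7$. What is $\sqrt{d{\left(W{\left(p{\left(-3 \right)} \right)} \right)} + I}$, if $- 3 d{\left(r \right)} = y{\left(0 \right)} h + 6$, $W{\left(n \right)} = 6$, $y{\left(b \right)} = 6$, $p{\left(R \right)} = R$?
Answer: $\sqrt{42613} \approx 206.43$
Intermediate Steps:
$d{\left(r \right)} = 12$ ($d{\left(r \right)} = - \frac{6 \left(-7\right) + 6}{3} = - \frac{-42 + 6}{3} = \left(- \frac{1}{3}\right) \left(-36\right) = 12$)
$\sqrt{d{\left(W{\left(p{\left(-3 \right)} \right)} \right)} + I} = \sqrt{12 + 42601} = \sqrt{42613}$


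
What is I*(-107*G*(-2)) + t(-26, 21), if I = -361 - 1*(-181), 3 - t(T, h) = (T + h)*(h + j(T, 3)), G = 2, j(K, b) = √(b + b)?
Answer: -76932 + 5*√6 ≈ -76920.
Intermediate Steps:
j(K, b) = √2*√b (j(K, b) = √(2*b) = √2*√b)
t(T, h) = 3 - (T + h)*(h + √6) (t(T, h) = 3 - (T + h)*(h + √2*√3) = 3 - (T + h)*(h + √6))
I = -180 (I = -361 + 181 = -180)
I*(-107*G*(-2)) + t(-26, 21) = -180*(-107*2)*(-2) + (3 - 1*21² - 1*(-26)*21 - 1*(-26)*√6 - 1*21*√6) = -(-38520)*(-2) + (3 - 1*441 + 546 + 26*√6 - 21*√6) = -180*428 + (3 - 441 + 546 + 26*√6 - 21*√6) = -77040 + (108 + 5*√6) = -76932 + 5*√6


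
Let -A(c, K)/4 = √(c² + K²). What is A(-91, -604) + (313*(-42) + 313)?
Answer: -12833 - 4*√373097 ≈ -15276.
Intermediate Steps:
A(c, K) = -4*√(K² + c²) (A(c, K) = -4*√(c² + K²) = -4*√(K² + c²))
A(-91, -604) + (313*(-42) + 313) = -4*√((-604)² + (-91)²) + (313*(-42) + 313) = -4*√(364816 + 8281) + (-13146 + 313) = -4*√373097 - 12833 = -12833 - 4*√373097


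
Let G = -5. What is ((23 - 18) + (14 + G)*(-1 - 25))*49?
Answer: -11221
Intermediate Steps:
((23 - 18) + (14 + G)*(-1 - 25))*49 = ((23 - 18) + (14 - 5)*(-1 - 25))*49 = (5 + 9*(-26))*49 = (5 - 234)*49 = -229*49 = -11221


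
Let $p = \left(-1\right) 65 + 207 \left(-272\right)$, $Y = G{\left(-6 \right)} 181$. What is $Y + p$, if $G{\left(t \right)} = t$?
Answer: $-57455$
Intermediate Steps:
$Y = -1086$ ($Y = \left(-6\right) 181 = -1086$)
$p = -56369$ ($p = -65 - 56304 = -56369$)
$Y + p = -1086 - 56369 = -57455$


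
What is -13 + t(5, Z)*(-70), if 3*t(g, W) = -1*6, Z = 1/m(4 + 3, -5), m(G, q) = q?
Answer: 127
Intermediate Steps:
Z = -⅕ (Z = 1/(-5) = -⅕ ≈ -0.20000)
t(g, W) = -2 (t(g, W) = (-1*6)/3 = (⅓)*(-6) = -2)
-13 + t(5, Z)*(-70) = -13 - 2*(-70) = -13 + 140 = 127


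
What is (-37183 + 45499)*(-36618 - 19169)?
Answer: -463924692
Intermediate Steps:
(-37183 + 45499)*(-36618 - 19169) = 8316*(-55787) = -463924692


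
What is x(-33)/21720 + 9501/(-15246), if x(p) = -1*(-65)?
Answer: -2281897/3679368 ≈ -0.62019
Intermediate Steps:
x(p) = 65
x(-33)/21720 + 9501/(-15246) = 65/21720 + 9501/(-15246) = 65*(1/21720) + 9501*(-1/15246) = 13/4344 - 3167/5082 = -2281897/3679368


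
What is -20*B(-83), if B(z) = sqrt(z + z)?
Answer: -20*I*sqrt(166) ≈ -257.68*I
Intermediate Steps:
B(z) = sqrt(2)*sqrt(z) (B(z) = sqrt(2*z) = sqrt(2)*sqrt(z))
-20*B(-83) = -20*sqrt(2)*sqrt(-83) = -20*sqrt(2)*I*sqrt(83) = -20*I*sqrt(166)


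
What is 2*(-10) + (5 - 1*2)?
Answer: -17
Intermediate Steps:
2*(-10) + (5 - 1*2) = -20 + (5 - 2) = -20 + 3 = -17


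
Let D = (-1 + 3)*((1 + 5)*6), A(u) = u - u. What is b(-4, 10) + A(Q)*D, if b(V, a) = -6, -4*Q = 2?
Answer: -6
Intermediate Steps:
Q = -1/2 (Q = -1/4*2 = -1/2 ≈ -0.50000)
A(u) = 0
D = 72 (D = 2*(6*6) = 2*36 = 72)
b(-4, 10) + A(Q)*D = -6 + 0*72 = -6 + 0 = -6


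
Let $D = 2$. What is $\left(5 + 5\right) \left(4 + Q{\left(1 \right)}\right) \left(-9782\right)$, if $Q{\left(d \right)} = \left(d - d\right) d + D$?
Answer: $-586920$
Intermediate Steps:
$Q{\left(d \right)} = 2$ ($Q{\left(d \right)} = \left(d - d\right) d + 2 = 0 d + 2 = 0 + 2 = 2$)
$\left(5 + 5\right) \left(4 + Q{\left(1 \right)}\right) \left(-9782\right) = \left(5 + 5\right) \left(4 + 2\right) \left(-9782\right) = 10 \cdot 6 \left(-9782\right) = 60 \left(-9782\right) = -586920$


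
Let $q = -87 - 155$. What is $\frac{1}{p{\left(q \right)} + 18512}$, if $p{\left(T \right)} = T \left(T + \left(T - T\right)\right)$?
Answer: $\frac{1}{77076} \approx 1.2974 \cdot 10^{-5}$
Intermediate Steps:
$q = -242$
$p{\left(T \right)} = T^{2}$ ($p{\left(T \right)} = T \left(T + 0\right) = T T = T^{2}$)
$\frac{1}{p{\left(q \right)} + 18512} = \frac{1}{\left(-242\right)^{2} + 18512} = \frac{1}{58564 + 18512} = \frac{1}{77076}$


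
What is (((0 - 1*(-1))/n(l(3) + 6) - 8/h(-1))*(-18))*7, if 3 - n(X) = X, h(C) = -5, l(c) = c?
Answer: -903/5 ≈ -180.60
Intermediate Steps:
n(X) = 3 - X
(((0 - 1*(-1))/n(l(3) + 6) - 8/h(-1))*(-18))*7 = (((0 - 1*(-1))/(3 - (3 + 6)) - 8/(-5))*(-18))*7 = (((0 + 1)/(3 - 1*9) - 8*(-1/5))*(-18))*7 = ((1/(3 - 9) + 8/5)*(-18))*7 = ((1/(-6) + 8/5)*(-18))*7 = ((1*(-1/6) + 8/5)*(-18))*7 = ((-1/6 + 8/5)*(-18))*7 = ((43/30)*(-18))*7 = -129/5*7 = -903/5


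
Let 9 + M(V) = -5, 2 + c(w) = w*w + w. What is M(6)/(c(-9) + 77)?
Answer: -2/21 ≈ -0.095238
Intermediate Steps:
c(w) = -2 + w + w² (c(w) = -2 + (w*w + w) = -2 + (w² + w) = -2 + (w + w²) = -2 + w + w²)
M(V) = -14 (M(V) = -9 - 5 = -14)
M(6)/(c(-9) + 77) = -14/((-2 - 9 + (-9)²) + 77) = -14/((-2 - 9 + 81) + 77) = -14/(70 + 77) = -14/147 = (1/147)*(-14) = -2/21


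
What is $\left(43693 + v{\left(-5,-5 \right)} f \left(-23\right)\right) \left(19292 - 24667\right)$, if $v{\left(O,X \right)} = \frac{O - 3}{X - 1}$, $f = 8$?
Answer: $- \frac{700593625}{3} \approx -2.3353 \cdot 10^{8}$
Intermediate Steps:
$v{\left(O,X \right)} = \frac{-3 + O}{-1 + X}$
$\left(43693 + v{\left(-5,-5 \right)} f \left(-23\right)\right) \left(19292 - 24667\right) = \left(43693 + \frac{-3 - 5}{-1 - 5} \cdot 8 \left(-23\right)\right) \left(19292 - 24667\right) = \left(43693 + \frac{1}{-6} \left(-8\right) 8 \left(-23\right)\right) \left(-5375\right) = \left(43693 + \left(- \frac{1}{6}\right) \left(-8\right) 8 \left(-23\right)\right) \left(-5375\right) = \left(43693 + \frac{4}{3} \cdot 8 \left(-23\right)\right) \left(-5375\right) = \left(43693 + \frac{32}{3} \left(-23\right)\right) \left(-5375\right) = \left(43693 - \frac{736}{3}\right) \left(-5375\right) = \frac{130343}{3} \left(-5375\right) = - \frac{700593625}{3}$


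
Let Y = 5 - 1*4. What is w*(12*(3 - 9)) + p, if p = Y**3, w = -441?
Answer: 31753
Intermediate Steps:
Y = 1 (Y = 5 - 4 = 1)
p = 1 (p = 1**3 = 1)
w*(12*(3 - 9)) + p = -5292*(3 - 9) + 1 = -5292*(-6) + 1 = -441*(-72) + 1 = 31752 + 1 = 31753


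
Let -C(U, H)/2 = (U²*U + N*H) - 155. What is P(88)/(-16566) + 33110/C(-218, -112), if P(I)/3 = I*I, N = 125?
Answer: -3647628919/2603971137 ≈ -1.4008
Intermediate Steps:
P(I) = 3*I² (P(I) = 3*(I*I) = 3*I²)
C(U, H) = 310 - 250*H - 2*U³ (C(U, H) = -2*((U²*U + 125*H) - 155) = -2*((U³ + 125*H) - 155) = -2*(-155 + U³ + 125*H) = 310 - 250*H - 2*U³)
P(88)/(-16566) + 33110/C(-218, -112) = (3*88²)/(-16566) + 33110/(310 - 250*(-112) - 2*(-218)³) = (3*7744)*(-1/16566) + 33110/(310 + 28000 - 2*(-10360232)) = 23232*(-1/16566) + 33110/(310 + 28000 + 20720464) = -352/251 + 33110/20748774 = -352/251 + 33110*(1/20748774) = -352/251 + 16555/10374387 = -3647628919/2603971137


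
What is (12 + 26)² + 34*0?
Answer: 1444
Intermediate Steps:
(12 + 26)² + 34*0 = 38² + 0 = 1444 + 0 = 1444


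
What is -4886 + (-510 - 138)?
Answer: -5534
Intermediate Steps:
-4886 + (-510 - 138) = -4886 - 648 = -5534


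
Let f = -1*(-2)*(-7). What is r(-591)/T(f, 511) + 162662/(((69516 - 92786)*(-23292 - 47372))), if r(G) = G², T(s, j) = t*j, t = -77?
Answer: -357617845061/40286606360 ≈ -8.8768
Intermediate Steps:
f = -14 (f = 2*(-7) = -14)
T(s, j) = -77*j
r(-591)/T(f, 511) + 162662/(((69516 - 92786)*(-23292 - 47372))) = (-591)²/((-77*511)) + 162662/(((69516 - 92786)*(-23292 - 47372))) = 349281/(-39347) + 162662/((-23270*(-70664))) = 349281*(-1/39347) + 162662/1644351280 = -349281/39347 + 162662*(1/1644351280) = -349281/39347 + 81331/822175640 = -357617845061/40286606360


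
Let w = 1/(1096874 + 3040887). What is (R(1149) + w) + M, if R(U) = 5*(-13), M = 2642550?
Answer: 10933971376086/4137761 ≈ 2.6425e+6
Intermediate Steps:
R(U) = -65
w = 1/4137761 ≈ 2.4168e-7
(R(1149) + w) + M = (-65 + 1/4137761) + 2642550 = -268954464/4137761 + 2642550 = 10933971376086/4137761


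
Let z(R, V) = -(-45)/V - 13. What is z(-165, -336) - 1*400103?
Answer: -44813007/112 ≈ -4.0012e+5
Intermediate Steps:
z(R, V) = -13 + 45/V (z(R, V) = 45/V - 13 = -13 + 45/V)
z(-165, -336) - 1*400103 = (-13 + 45/(-336)) - 1*400103 = (-13 + 45*(-1/336)) - 400103 = (-13 - 15/112) - 400103 = -1471/112 - 400103 = -44813007/112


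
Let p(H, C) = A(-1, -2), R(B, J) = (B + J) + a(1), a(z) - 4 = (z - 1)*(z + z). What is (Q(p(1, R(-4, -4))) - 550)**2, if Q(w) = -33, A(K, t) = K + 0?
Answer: 339889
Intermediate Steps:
A(K, t) = K
a(z) = 4 + 2*z*(-1 + z) (a(z) = 4 + (z - 1)*(z + z) = 4 + (-1 + z)*(2*z) = 4 + 2*z*(-1 + z))
R(B, J) = 4 + B + J (R(B, J) = (B + J) + (4 - 2*1 + 2*1**2) = (B + J) + (4 - 2 + 2*1) = (B + J) + (4 - 2 + 2) = (B + J) + 4 = 4 + B + J)
p(H, C) = -1
(Q(p(1, R(-4, -4))) - 550)**2 = (-33 - 550)**2 = (-583)**2 = 339889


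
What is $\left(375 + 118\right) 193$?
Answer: $95149$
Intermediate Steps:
$\left(375 + 118\right) 193 = 493 \cdot 193 = 95149$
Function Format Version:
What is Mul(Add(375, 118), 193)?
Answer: 95149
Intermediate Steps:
Mul(Add(375, 118), 193) = Mul(493, 193) = 95149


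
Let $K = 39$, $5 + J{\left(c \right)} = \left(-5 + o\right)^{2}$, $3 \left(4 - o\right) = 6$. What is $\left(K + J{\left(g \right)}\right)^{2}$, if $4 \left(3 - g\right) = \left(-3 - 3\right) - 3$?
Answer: $1849$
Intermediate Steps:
$o = 2$ ($o = 4 - 2 = 2$)
$g = \frac{21}{4}$ ($g = 3 - \frac{\left(-3 - 3\right) - 3}{4} = 3 - \frac{-6 - 3}{4} = 3 - - \frac{9}{4} = 3 + \frac{9}{4} = \frac{21}{4} \approx 5.25$)
$J{\left(c \right)} = 4$ ($J{\left(c \right)} = -5 + \left(-5 + 2\right)^{2} = -5 + \left(-3\right)^{2} = -5 + 9 = 4$)
$\left(K + J{\left(g \right)}\right)^{2} = \left(39 + 4\right)^{2} = 43^{2} = 1849$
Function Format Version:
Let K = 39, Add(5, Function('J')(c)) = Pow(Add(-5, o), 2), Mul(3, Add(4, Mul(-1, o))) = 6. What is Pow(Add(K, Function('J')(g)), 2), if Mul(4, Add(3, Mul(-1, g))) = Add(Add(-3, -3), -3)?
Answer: 1849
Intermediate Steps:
o = 2 (o = Add(4, Mul(Rational(-1, 3), 6)) = Add(4, -2) = 2)
g = Rational(21, 4) (g = Add(3, Mul(Rational(-1, 4), Add(Add(-3, -3), -3))) = Add(3, Mul(Rational(-1, 4), Add(-6, -3))) = Add(3, Mul(Rational(-1, 4), -9)) = Add(3, Rational(9, 4)) = Rational(21, 4) ≈ 5.2500)
Function('J')(c) = 4 (Function('J')(c) = Add(-5, Pow(Add(-5, 2), 2)) = Add(-5, Pow(-3, 2)) = Add(-5, 9) = 4)
Pow(Add(K, Function('J')(g)), 2) = Pow(Add(39, 4), 2) = Pow(43, 2) = 1849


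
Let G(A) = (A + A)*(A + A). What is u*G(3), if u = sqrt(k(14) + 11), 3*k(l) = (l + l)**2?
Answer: 12*sqrt(2451) ≈ 594.09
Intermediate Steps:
k(l) = 4*l**2/3 (k(l) = (l + l)**2/3 = (2*l)**2/3 = (4*l**2)/3 = 4*l**2/3)
G(A) = 4*A**2 (G(A) = (2*A)*(2*A) = 4*A**2)
u = sqrt(2451)/3 (u = sqrt((4/3)*14**2 + 11) = sqrt((4/3)*196 + 11) = sqrt(784/3 + 11) = sqrt(817/3) = sqrt(2451)/3 ≈ 16.503)
u*G(3) = (sqrt(2451)/3)*(4*3**2) = (sqrt(2451)/3)*(4*9) = (sqrt(2451)/3)*36 = 12*sqrt(2451)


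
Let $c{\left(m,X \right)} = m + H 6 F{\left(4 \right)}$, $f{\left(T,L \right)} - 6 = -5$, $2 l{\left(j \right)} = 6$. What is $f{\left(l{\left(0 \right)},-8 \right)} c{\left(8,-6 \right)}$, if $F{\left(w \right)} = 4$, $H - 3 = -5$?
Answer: $-40$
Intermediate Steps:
$H = -2$ ($H = 3 - 5 = -2$)
$l{\left(j \right)} = 3$ ($l{\left(j \right)} = \frac{1}{2} \cdot 6 = 3$)
$f{\left(T,L \right)} = 1$ ($f{\left(T,L \right)} = 6 - 5 = 1$)
$c{\left(m,X \right)} = -48 + m$ ($c{\left(m,X \right)} = m + \left(-2\right) 6 \cdot 4 = m - 48 = -48 + m$)
$f{\left(l{\left(0 \right)},-8 \right)} c{\left(8,-6 \right)} = 1 \left(-48 + 8\right) = 1 \left(-40\right) = -40$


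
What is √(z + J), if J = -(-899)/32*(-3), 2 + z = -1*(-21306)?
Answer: √1358062/8 ≈ 145.67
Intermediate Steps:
z = 21304 (z = -2 - 1*(-21306) = -2 + 21306 = 21304)
J = -2697/32 (J = -(-899)/32*(-3) = -31*(-29/32)*(-3) = (899/32)*(-3) = -2697/32 ≈ -84.281)
√(z + J) = √(21304 - 2697/32) = √(679031/32) = √1358062/8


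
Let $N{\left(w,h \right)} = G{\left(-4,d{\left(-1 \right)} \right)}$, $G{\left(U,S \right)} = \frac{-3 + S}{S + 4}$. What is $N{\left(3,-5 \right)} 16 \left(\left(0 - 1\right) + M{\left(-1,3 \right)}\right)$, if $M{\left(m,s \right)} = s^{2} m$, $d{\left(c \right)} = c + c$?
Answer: $400$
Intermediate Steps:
$d{\left(c \right)} = 2 c$
$G{\left(U,S \right)} = \frac{-3 + S}{4 + S}$
$N{\left(w,h \right)} = - \frac{5}{2}$ ($N{\left(w,h \right)} = \frac{-3 + 2 \left(-1\right)}{4 + 2 \left(-1\right)} = \frac{-3 - 2}{4 - 2} = \frac{1}{2} \left(-5\right) = - \frac{5}{2}$)
$M{\left(m,s \right)} = m s^{2}$
$N{\left(3,-5 \right)} 16 \left(\left(0 - 1\right) + M{\left(-1,3 \right)}\right) = \left(- \frac{5}{2}\right) 16 \left(\left(0 - 1\right) - 3^{2}\right) = - 40 \left(-1 - 9\right) = \left(-40\right) \left(-10\right) = 400$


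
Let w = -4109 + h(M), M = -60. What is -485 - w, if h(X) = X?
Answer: 3684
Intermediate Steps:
w = -4169 (w = -4109 - 60 = -4169)
-485 - w = -485 - 1*(-4169) = -485 + 4169 = 3684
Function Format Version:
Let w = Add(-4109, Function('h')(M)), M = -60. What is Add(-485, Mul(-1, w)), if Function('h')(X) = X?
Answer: 3684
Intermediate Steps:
w = -4169 (w = Add(-4109, -60) = -4169)
Add(-485, Mul(-1, w)) = Add(-485, Mul(-1, -4169)) = Add(-485, 4169) = 3684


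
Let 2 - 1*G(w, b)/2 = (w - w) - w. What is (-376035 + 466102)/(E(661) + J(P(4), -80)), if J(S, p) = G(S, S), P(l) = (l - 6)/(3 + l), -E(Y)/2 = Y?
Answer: -630469/9230 ≈ -68.307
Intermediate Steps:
E(Y) = -2*Y
P(l) = (-6 + l)/(3 + l)
G(w, b) = 4 + 2*w (G(w, b) = 4 - 2*((w - w) - w) = 4 - 2*(0 - w) = 4 - (-2)*w = 4 + 2*w)
J(S, p) = 4 + 2*S
(-376035 + 466102)/(E(661) + J(P(4), -80)) = (-376035 + 466102)/(-2*661 + (4 + 2*((-6 + 4)/(3 + 4)))) = 90067/(-1322 + (4 + 2*(-2/7))) = 90067/(-1322 + (4 - 4/7)) = 90067/(-1322 + 24/7) = 90067/(-9230/7) = 90067*(-7/9230) = -630469/9230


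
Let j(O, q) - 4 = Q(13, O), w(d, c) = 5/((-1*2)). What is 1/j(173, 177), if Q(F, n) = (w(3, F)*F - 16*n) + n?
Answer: -2/5247 ≈ -0.00038117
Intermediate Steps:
w(d, c) = -5/2 (w(d, c) = 5/(-2) = 5*(-½) = -5/2)
Q(F, n) = -15*n - 5*F/2 (Q(F, n) = (-5*F/2 - 16*n) + n = (-16*n - 5*F/2) + n = -15*n - 5*F/2)
j(O, q) = -57/2 - 15*O (j(O, q) = 4 + (-15*O - 5/2*13) = 4 + (-15*O - 65/2) = 4 + (-65/2 - 15*O) = -57/2 - 15*O)
1/j(173, 177) = 1/(-57/2 - 15*173) = 1/(-57/2 - 2595) = 1/(-5247/2) = -2/5247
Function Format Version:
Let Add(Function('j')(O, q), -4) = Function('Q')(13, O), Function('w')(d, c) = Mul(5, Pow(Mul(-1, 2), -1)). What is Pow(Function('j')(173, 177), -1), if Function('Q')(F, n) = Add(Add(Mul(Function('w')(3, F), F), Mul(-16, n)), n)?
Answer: Rational(-2, 5247) ≈ -0.00038117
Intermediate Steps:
Function('w')(d, c) = Rational(-5, 2) (Function('w')(d, c) = Mul(5, Pow(-2, -1)) = Mul(5, Rational(-1, 2)) = Rational(-5, 2))
Function('Q')(F, n) = Add(Mul(-15, n), Mul(Rational(-5, 2), F)) (Function('Q')(F, n) = Add(Add(Mul(Rational(-5, 2), F), Mul(-16, n)), n) = Add(Add(Mul(-16, n), Mul(Rational(-5, 2), F)), n) = Add(Mul(-15, n), Mul(Rational(-5, 2), F)))
Function('j')(O, q) = Add(Rational(-57, 2), Mul(-15, O)) (Function('j')(O, q) = Add(4, Add(Mul(-15, O), Mul(Rational(-5, 2), 13))) = Add(4, Add(Mul(-15, O), Rational(-65, 2))) = Add(4, Add(Rational(-65, 2), Mul(-15, O))) = Add(Rational(-57, 2), Mul(-15, O)))
Pow(Function('j')(173, 177), -1) = Pow(Add(Rational(-57, 2), Mul(-15, 173)), -1) = Pow(Add(Rational(-57, 2), -2595), -1) = Pow(Rational(-5247, 2), -1) = Rational(-2, 5247)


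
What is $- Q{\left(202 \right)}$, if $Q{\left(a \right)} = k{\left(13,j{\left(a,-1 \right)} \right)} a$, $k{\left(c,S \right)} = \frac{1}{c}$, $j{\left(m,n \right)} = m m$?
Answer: $- \frac{202}{13} \approx -15.538$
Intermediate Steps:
$j{\left(m,n \right)} = m^{2}$
$Q{\left(a \right)} = \frac{a}{13}$
$- Q{\left(202 \right)} = - \frac{202}{13}$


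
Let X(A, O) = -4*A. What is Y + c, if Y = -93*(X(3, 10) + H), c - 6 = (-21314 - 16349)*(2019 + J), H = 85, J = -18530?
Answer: 621847010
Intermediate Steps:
c = 621853799 (c = 6 + (-21314 - 16349)*(2019 - 18530) = 6 - 37663*(-16511) = 6 + 621853793 = 621853799)
Y = -6789 (Y = -93*(-4*3 + 85) = -93*(-12 + 85) = -93*73 = -6789)
Y + c = -6789 + 621853799 = 621847010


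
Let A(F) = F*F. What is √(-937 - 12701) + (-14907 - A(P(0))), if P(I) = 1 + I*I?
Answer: -14908 + I*√13638 ≈ -14908.0 + 116.78*I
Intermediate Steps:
P(I) = 1 + I²
A(F) = F²
√(-937 - 12701) + (-14907 - A(P(0))) = √(-937 - 12701) + (-14907 - (1 + 0²)²) = √(-13638) + (-14907 - (1 + 0)²) = I*√13638 + (-14907 - 1*1²) = I*√13638 + (-14907 - 1*1) = I*√13638 + (-14907 - 1) = I*√13638 - 14908 = -14908 + I*√13638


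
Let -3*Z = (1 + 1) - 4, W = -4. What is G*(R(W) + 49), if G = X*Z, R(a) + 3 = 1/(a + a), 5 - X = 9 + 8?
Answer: -367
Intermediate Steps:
X = -12 (X = 5 - (9 + 8) = 5 - 1*17 = 5 - 17 = -12)
Z = 2/3 (Z = -((1 + 1) - 4)/3 = -(2 - 4)/3 = -1/3*(-2) = 2/3 ≈ 0.66667)
R(a) = -3 + 1/(2*a) (R(a) = -3 + 1/(a + a) = -3 + 1/(2*a))
G = -8 (G = -12*2/3 = -8)
G*(R(W) + 49) = -8*((-3 + (1/2)/(-4)) + 49) = -8*((-3 + (1/2)*(-1/4)) + 49) = -8*((-3 - 1/8) + 49) = -8*(-25/8 + 49) = -8*367/8 = -367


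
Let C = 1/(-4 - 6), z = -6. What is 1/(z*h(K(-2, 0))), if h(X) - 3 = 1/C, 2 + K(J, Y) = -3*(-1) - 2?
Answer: 1/42 ≈ 0.023810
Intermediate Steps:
C = -⅒ (C = 1/(-10) = -⅒ ≈ -0.10000)
K(J, Y) = -1 (K(J, Y) = -2 + (-3*(-1) - 2) = -2 + (3 - 2) = -2 + 1 = -1)
h(X) = -7 (h(X) = 3 + 1/(-⅒) = 3 - 10 = -7)
1/(z*h(K(-2, 0))) = 1/(-6*(-7)) = 1/42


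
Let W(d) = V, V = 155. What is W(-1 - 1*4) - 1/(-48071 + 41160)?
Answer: 1071206/6911 ≈ 155.00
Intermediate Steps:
W(d) = 155
W(-1 - 1*4) - 1/(-48071 + 41160) = 155 - 1/(-48071 + 41160) = 155 - 1/(-6911) = 155 - 1*(-1/6911) = 155 + 1/6911 = 1071206/6911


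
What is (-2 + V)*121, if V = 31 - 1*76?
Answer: -5687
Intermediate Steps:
V = -45 (V = 31 - 76 = -45)
(-2 + V)*121 = (-2 - 45)*121 = -47*121 = -5687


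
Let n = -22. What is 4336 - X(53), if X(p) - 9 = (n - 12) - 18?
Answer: 4379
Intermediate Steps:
X(p) = -43 (X(p) = 9 + ((-22 - 12) - 18) = 9 + (-34 - 18) = 9 - 52 = -43)
4336 - X(53) = 4336 - 1*(-43) = 4336 + 43 = 4379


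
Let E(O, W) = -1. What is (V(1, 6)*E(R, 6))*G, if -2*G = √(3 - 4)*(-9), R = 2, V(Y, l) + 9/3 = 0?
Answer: 27*I/2 ≈ 13.5*I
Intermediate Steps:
V(Y, l) = -3 (V(Y, l) = -3 + 0 = -3)
G = 9*I/2 (G = -√(3 - 4)*(-9)/2 = -√(-1)*(-9)/2 = -I*(-9)/2 = -(-9)*I/2 = 9*I/2 ≈ 4.5*I)
(V(1, 6)*E(R, 6))*G = (-3*(-1))*(9*I/2) = 3*(9*I/2) = 27*I/2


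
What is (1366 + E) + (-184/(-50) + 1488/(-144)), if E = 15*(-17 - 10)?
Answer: 71576/75 ≈ 954.35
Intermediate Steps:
E = -405 (E = 15*(-27) = -405)
(1366 + E) + (-184/(-50) + 1488/(-144)) = (1366 - 405) + (-184/(-50) + 1488/(-144)) = 961 + (-184*(-1/50) + 1488*(-1/144)) = 961 + (92/25 - 31/3) = 961 - 499/75 = 71576/75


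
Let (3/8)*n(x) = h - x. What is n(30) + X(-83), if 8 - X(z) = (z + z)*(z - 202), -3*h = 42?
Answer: -142258/3 ≈ -47419.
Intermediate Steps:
h = -14 (h = -⅓*42 = -14)
n(x) = -112/3 - 8*x/3 (n(x) = 8*(-14 - x)/3 = -112/3 - 8*x/3)
X(z) = 8 - 2*z*(-202 + z) (X(z) = 8 - (z + z)*(z - 202) = 8 - 2*z*(-202 + z))
n(30) + X(-83) = (-112/3 - 8/3*30) + (8 - 2*(-83)² + 404*(-83)) = (-112/3 - 80) + (8 - 2*6889 - 33532) = -352/3 + (8 - 13778 - 33532) = -352/3 - 47302 = -142258/3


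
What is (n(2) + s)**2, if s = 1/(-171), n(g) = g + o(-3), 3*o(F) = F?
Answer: 28900/29241 ≈ 0.98834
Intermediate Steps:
o(F) = F/3
n(g) = -1 + g (n(g) = g + (1/3)*(-3) = g - 1 = -1 + g)
s = -1/171 ≈ -0.0058480
(n(2) + s)**2 = ((-1 + 2) - 1/171)**2 = (1 - 1/171)**2 = (170/171)**2 = 28900/29241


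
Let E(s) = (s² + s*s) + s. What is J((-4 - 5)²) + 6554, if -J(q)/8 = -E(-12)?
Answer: 8762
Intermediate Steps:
E(s) = s + 2*s² (E(s) = (s² + s²) + s = 2*s² + s = s + 2*s²)
J(q) = 2208 (J(q) = -(-8)*(-12*(1 + 2*(-12))) = -(-8)*(-12*(1 - 24)) = -(-8)*(-12*(-23)) = -(-8)*276 = -8*(-276) = 2208)
J((-4 - 5)²) + 6554 = 2208 + 6554 = 8762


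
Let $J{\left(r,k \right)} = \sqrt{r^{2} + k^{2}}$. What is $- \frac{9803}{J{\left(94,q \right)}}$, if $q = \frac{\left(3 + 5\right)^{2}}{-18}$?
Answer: $- \frac{88227 \sqrt{179185}}{358370} \approx -104.21$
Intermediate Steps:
$q = - \frac{32}{9}$ ($q = 8^{2} \left(- \frac{1}{18}\right) = 64 \left(- \frac{1}{18}\right) = - \frac{32}{9} \approx -3.5556$)
$J{\left(r,k \right)} = \sqrt{k^{2} + r^{2}}$
$- \frac{9803}{J{\left(94,q \right)}} = - \frac{9803}{\sqrt{\left(- \frac{32}{9}\right)^{2} + 94^{2}}} = - \frac{9803}{\sqrt{\frac{1024}{81} + 8836}} = - \frac{9803}{\sqrt{\frac{716740}{81}}} = - \frac{9803}{\frac{2}{9} \sqrt{179185}} = - 9803 \frac{9 \sqrt{179185}}{358370} = - \frac{88227 \sqrt{179185}}{358370}$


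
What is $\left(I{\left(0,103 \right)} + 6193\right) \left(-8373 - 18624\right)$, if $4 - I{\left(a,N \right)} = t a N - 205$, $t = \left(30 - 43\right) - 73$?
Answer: $-172834794$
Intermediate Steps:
$t = -86$ ($t = -13 - 73 = -86$)
$I{\left(a,N \right)} = 209 + 86 N a$ ($I{\left(a,N \right)} = 4 - \left(- 86 a N - 205\right) = 4 - \left(- 86 N a - 205\right) = 4 - \left(-205 - 86 N a\right) = 4 + \left(205 + 86 N a\right) = 209 + 86 N a$)
$\left(I{\left(0,103 \right)} + 6193\right) \left(-8373 - 18624\right) = \left(\left(209 + 86 \cdot 103 \cdot 0\right) + 6193\right) \left(-8373 - 18624\right) = \left(\left(209 + 0\right) + 6193\right) \left(-26997\right) = \left(209 + 6193\right) \left(-26997\right) = 6402 \left(-26997\right) = -172834794$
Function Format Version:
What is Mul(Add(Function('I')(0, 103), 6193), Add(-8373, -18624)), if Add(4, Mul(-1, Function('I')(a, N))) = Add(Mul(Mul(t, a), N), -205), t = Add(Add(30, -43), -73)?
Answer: -172834794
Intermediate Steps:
t = -86 (t = Add(-13, -73) = -86)
Function('I')(a, N) = Add(209, Mul(86, N, a)) (Function('I')(a, N) = Add(4, Mul(-1, Add(Mul(Mul(-86, a), N), -205))) = Add(4, Mul(-1, Add(Mul(-86, N, a), -205))) = Add(4, Mul(-1, Add(-205, Mul(-86, N, a)))) = Add(4, Add(205, Mul(86, N, a))) = Add(209, Mul(86, N, a)))
Mul(Add(Function('I')(0, 103), 6193), Add(-8373, -18624)) = Mul(Add(Add(209, Mul(86, 103, 0)), 6193), Add(-8373, -18624)) = Mul(Add(Add(209, 0), 6193), -26997) = Mul(Add(209, 6193), -26997) = Mul(6402, -26997) = -172834794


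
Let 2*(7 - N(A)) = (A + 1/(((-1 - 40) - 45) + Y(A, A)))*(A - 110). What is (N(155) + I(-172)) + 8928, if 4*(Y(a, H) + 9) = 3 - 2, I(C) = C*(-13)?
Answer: 5824273/758 ≈ 7683.7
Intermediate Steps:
I(C) = -13*C
Y(a, H) = -35/4 (Y(a, H) = -9 + (3 - 2)/4 = -9 + (¼)*1 = -9 + ¼ = -35/4)
N(A) = 7 - (-110 + A)*(-4/379 + A)/2 (N(A) = 7 - (A + 1/(((-1 - 40) - 45) - 35/4))*(A - 110)/2 = 7 - (A + 1/((-41 - 45) - 35/4))*(-110 + A)/2 = 7 - (A + 1/(-86 - 35/4))*(-110 + A)/2 = 7 - (A + 1/(-379/4))*(-110 + A)/2 = 7 - (A - 4/379)*(-110 + A)/2 = 7 - (-4/379 + A)*(-110 + A)/2 = 7 - (-110 + A)*(-4/379 + A)/2)
(N(155) + I(-172)) + 8928 = ((2433/379 - ½*155² + (20847/379)*155) - 13*(-172)) + 8928 = ((2433/379 - ½*24025 + 3231285/379) + 2236) + 8928 = ((2433/379 - 24025/2 + 3231285/379) + 2236) + 8928 = (-2638039/758 + 2236) + 8928 = -943151/758 + 8928 = 5824273/758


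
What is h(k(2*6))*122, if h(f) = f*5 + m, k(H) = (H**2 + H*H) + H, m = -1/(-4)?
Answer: 366061/2 ≈ 1.8303e+5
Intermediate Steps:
m = 1/4 (m = -1*(-1/4) = 1/4 ≈ 0.25000)
k(H) = H + 2*H**2 (k(H) = (H**2 + H**2) + H = 2*H**2 + H = H + 2*H**2)
h(f) = 1/4 + 5*f (h(f) = f*5 + 1/4 = 5*f + 1/4 = 1/4 + 5*f)
h(k(2*6))*122 = (1/4 + 5*((2*6)*(1 + 2*(2*6))))*122 = (1/4 + 5*(12*(1 + 2*12)))*122 = (1/4 + 5*(12*(1 + 24)))*122 = (1/4 + 5*(12*25))*122 = (1/4 + 5*300)*122 = (1/4 + 1500)*122 = (6001/4)*122 = 366061/2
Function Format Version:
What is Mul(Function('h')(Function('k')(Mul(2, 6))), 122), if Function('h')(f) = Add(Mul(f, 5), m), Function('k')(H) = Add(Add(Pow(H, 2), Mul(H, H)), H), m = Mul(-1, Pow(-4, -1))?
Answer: Rational(366061, 2) ≈ 1.8303e+5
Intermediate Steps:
m = Rational(1, 4) (m = Mul(-1, Rational(-1, 4)) = Rational(1, 4) ≈ 0.25000)
Function('k')(H) = Add(H, Mul(2, Pow(H, 2))) (Function('k')(H) = Add(Add(Pow(H, 2), Pow(H, 2)), H) = Add(Mul(2, Pow(H, 2)), H) = Add(H, Mul(2, Pow(H, 2))))
Function('h')(f) = Add(Rational(1, 4), Mul(5, f)) (Function('h')(f) = Add(Mul(f, 5), Rational(1, 4)) = Add(Mul(5, f), Rational(1, 4)) = Add(Rational(1, 4), Mul(5, f)))
Mul(Function('h')(Function('k')(Mul(2, 6))), 122) = Mul(Add(Rational(1, 4), Mul(5, Mul(Mul(2, 6), Add(1, Mul(2, Mul(2, 6)))))), 122) = Mul(Add(Rational(1, 4), Mul(5, Mul(12, Add(1, Mul(2, 12))))), 122) = Mul(Add(Rational(1, 4), Mul(5, Mul(12, Add(1, 24)))), 122) = Mul(Add(Rational(1, 4), Mul(5, Mul(12, 25))), 122) = Mul(Add(Rational(1, 4), Mul(5, 300)), 122) = Mul(Add(Rational(1, 4), 1500), 122) = Mul(Rational(6001, 4), 122) = Rational(366061, 2)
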